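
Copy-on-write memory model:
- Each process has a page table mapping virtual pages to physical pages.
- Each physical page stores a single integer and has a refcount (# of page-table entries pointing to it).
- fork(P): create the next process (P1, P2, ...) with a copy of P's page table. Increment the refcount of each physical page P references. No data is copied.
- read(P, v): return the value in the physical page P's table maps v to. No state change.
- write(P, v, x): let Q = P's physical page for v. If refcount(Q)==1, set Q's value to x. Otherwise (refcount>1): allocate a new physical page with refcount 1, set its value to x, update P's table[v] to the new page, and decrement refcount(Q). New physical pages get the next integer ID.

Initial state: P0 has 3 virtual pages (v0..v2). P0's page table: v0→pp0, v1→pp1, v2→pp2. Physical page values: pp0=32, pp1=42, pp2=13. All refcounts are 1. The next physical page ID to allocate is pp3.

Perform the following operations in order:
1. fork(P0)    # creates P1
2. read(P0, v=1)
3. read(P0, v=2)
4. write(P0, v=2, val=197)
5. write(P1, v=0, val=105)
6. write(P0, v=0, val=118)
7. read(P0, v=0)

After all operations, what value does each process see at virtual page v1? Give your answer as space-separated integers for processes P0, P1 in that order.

Answer: 42 42

Derivation:
Op 1: fork(P0) -> P1. 3 ppages; refcounts: pp0:2 pp1:2 pp2:2
Op 2: read(P0, v1) -> 42. No state change.
Op 3: read(P0, v2) -> 13. No state change.
Op 4: write(P0, v2, 197). refcount(pp2)=2>1 -> COPY to pp3. 4 ppages; refcounts: pp0:2 pp1:2 pp2:1 pp3:1
Op 5: write(P1, v0, 105). refcount(pp0)=2>1 -> COPY to pp4. 5 ppages; refcounts: pp0:1 pp1:2 pp2:1 pp3:1 pp4:1
Op 6: write(P0, v0, 118). refcount(pp0)=1 -> write in place. 5 ppages; refcounts: pp0:1 pp1:2 pp2:1 pp3:1 pp4:1
Op 7: read(P0, v0) -> 118. No state change.
P0: v1 -> pp1 = 42
P1: v1 -> pp1 = 42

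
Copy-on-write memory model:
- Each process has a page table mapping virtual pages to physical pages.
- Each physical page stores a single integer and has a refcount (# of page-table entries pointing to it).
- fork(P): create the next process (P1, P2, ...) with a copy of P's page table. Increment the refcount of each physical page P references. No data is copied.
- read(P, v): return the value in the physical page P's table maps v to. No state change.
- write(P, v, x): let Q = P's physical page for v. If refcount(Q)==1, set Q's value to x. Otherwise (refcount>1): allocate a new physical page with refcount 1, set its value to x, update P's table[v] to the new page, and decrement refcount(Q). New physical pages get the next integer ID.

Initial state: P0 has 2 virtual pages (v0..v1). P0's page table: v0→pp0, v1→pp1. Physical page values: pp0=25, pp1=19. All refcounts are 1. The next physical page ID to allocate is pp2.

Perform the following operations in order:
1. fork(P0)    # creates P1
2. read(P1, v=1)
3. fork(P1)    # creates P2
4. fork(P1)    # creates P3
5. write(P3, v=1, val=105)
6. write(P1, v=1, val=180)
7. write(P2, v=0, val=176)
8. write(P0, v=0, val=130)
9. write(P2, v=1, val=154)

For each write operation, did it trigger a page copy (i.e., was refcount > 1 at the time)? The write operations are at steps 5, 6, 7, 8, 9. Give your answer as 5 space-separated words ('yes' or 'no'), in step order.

Op 1: fork(P0) -> P1. 2 ppages; refcounts: pp0:2 pp1:2
Op 2: read(P1, v1) -> 19. No state change.
Op 3: fork(P1) -> P2. 2 ppages; refcounts: pp0:3 pp1:3
Op 4: fork(P1) -> P3. 2 ppages; refcounts: pp0:4 pp1:4
Op 5: write(P3, v1, 105). refcount(pp1)=4>1 -> COPY to pp2. 3 ppages; refcounts: pp0:4 pp1:3 pp2:1
Op 6: write(P1, v1, 180). refcount(pp1)=3>1 -> COPY to pp3. 4 ppages; refcounts: pp0:4 pp1:2 pp2:1 pp3:1
Op 7: write(P2, v0, 176). refcount(pp0)=4>1 -> COPY to pp4. 5 ppages; refcounts: pp0:3 pp1:2 pp2:1 pp3:1 pp4:1
Op 8: write(P0, v0, 130). refcount(pp0)=3>1 -> COPY to pp5. 6 ppages; refcounts: pp0:2 pp1:2 pp2:1 pp3:1 pp4:1 pp5:1
Op 9: write(P2, v1, 154). refcount(pp1)=2>1 -> COPY to pp6. 7 ppages; refcounts: pp0:2 pp1:1 pp2:1 pp3:1 pp4:1 pp5:1 pp6:1

yes yes yes yes yes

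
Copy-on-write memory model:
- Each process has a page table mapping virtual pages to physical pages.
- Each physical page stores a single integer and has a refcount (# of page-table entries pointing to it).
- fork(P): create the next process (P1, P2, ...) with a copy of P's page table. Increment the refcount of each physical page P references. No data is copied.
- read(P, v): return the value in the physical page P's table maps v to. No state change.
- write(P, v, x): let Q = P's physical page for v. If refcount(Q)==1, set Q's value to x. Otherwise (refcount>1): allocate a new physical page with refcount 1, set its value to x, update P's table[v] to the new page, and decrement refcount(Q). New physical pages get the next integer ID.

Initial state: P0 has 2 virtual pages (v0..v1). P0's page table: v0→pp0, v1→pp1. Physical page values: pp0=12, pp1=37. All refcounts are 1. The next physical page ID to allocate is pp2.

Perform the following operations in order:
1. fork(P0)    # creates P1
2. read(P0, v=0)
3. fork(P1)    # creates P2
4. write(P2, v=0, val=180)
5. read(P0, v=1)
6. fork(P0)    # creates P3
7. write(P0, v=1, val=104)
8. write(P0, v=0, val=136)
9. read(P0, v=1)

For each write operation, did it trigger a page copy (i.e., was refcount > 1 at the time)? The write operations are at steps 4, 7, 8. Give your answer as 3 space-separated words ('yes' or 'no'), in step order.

Op 1: fork(P0) -> P1. 2 ppages; refcounts: pp0:2 pp1:2
Op 2: read(P0, v0) -> 12. No state change.
Op 3: fork(P1) -> P2. 2 ppages; refcounts: pp0:3 pp1:3
Op 4: write(P2, v0, 180). refcount(pp0)=3>1 -> COPY to pp2. 3 ppages; refcounts: pp0:2 pp1:3 pp2:1
Op 5: read(P0, v1) -> 37. No state change.
Op 6: fork(P0) -> P3. 3 ppages; refcounts: pp0:3 pp1:4 pp2:1
Op 7: write(P0, v1, 104). refcount(pp1)=4>1 -> COPY to pp3. 4 ppages; refcounts: pp0:3 pp1:3 pp2:1 pp3:1
Op 8: write(P0, v0, 136). refcount(pp0)=3>1 -> COPY to pp4. 5 ppages; refcounts: pp0:2 pp1:3 pp2:1 pp3:1 pp4:1
Op 9: read(P0, v1) -> 104. No state change.

yes yes yes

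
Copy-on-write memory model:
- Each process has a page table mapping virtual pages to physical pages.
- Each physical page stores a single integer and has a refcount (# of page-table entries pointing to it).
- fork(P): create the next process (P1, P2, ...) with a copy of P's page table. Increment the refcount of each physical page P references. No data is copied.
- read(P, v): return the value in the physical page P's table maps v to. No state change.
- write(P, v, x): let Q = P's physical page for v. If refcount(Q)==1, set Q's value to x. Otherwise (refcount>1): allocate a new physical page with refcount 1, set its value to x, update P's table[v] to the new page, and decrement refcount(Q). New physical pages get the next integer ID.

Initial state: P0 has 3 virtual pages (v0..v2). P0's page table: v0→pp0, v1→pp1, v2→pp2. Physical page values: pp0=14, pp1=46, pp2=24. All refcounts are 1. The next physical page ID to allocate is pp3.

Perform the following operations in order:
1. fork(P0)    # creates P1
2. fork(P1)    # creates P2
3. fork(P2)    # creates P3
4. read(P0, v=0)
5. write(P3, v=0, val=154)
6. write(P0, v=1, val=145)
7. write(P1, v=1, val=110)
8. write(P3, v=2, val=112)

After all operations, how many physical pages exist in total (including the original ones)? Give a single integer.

Answer: 7

Derivation:
Op 1: fork(P0) -> P1. 3 ppages; refcounts: pp0:2 pp1:2 pp2:2
Op 2: fork(P1) -> P2. 3 ppages; refcounts: pp0:3 pp1:3 pp2:3
Op 3: fork(P2) -> P3. 3 ppages; refcounts: pp0:4 pp1:4 pp2:4
Op 4: read(P0, v0) -> 14. No state change.
Op 5: write(P3, v0, 154). refcount(pp0)=4>1 -> COPY to pp3. 4 ppages; refcounts: pp0:3 pp1:4 pp2:4 pp3:1
Op 6: write(P0, v1, 145). refcount(pp1)=4>1 -> COPY to pp4. 5 ppages; refcounts: pp0:3 pp1:3 pp2:4 pp3:1 pp4:1
Op 7: write(P1, v1, 110). refcount(pp1)=3>1 -> COPY to pp5. 6 ppages; refcounts: pp0:3 pp1:2 pp2:4 pp3:1 pp4:1 pp5:1
Op 8: write(P3, v2, 112). refcount(pp2)=4>1 -> COPY to pp6. 7 ppages; refcounts: pp0:3 pp1:2 pp2:3 pp3:1 pp4:1 pp5:1 pp6:1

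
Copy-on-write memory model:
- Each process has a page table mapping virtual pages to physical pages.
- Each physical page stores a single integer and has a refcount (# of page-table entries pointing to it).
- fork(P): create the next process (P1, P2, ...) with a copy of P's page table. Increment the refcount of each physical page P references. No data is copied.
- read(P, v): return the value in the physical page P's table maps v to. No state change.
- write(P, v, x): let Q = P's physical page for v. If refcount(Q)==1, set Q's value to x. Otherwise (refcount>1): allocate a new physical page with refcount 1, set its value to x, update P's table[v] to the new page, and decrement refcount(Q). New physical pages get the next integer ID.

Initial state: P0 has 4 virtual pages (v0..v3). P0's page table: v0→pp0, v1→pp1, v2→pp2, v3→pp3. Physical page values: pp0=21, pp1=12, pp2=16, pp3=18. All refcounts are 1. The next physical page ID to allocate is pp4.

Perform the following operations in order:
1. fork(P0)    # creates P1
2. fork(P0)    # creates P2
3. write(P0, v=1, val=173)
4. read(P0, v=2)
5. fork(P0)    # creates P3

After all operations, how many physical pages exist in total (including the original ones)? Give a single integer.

Answer: 5

Derivation:
Op 1: fork(P0) -> P1. 4 ppages; refcounts: pp0:2 pp1:2 pp2:2 pp3:2
Op 2: fork(P0) -> P2. 4 ppages; refcounts: pp0:3 pp1:3 pp2:3 pp3:3
Op 3: write(P0, v1, 173). refcount(pp1)=3>1 -> COPY to pp4. 5 ppages; refcounts: pp0:3 pp1:2 pp2:3 pp3:3 pp4:1
Op 4: read(P0, v2) -> 16. No state change.
Op 5: fork(P0) -> P3. 5 ppages; refcounts: pp0:4 pp1:2 pp2:4 pp3:4 pp4:2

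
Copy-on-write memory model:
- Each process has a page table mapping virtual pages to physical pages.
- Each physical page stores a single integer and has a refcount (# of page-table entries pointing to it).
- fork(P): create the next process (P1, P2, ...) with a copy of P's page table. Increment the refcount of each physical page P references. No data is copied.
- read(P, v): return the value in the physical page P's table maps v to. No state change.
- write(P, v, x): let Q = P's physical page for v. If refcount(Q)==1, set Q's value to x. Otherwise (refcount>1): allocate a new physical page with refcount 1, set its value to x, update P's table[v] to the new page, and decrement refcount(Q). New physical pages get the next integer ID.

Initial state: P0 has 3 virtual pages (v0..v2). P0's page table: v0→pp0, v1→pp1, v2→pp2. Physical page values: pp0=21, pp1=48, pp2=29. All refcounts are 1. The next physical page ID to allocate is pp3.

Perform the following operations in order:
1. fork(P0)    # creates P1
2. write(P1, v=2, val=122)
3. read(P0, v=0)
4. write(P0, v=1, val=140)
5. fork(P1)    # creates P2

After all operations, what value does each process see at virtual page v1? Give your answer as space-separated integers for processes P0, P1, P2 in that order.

Op 1: fork(P0) -> P1. 3 ppages; refcounts: pp0:2 pp1:2 pp2:2
Op 2: write(P1, v2, 122). refcount(pp2)=2>1 -> COPY to pp3. 4 ppages; refcounts: pp0:2 pp1:2 pp2:1 pp3:1
Op 3: read(P0, v0) -> 21. No state change.
Op 4: write(P0, v1, 140). refcount(pp1)=2>1 -> COPY to pp4. 5 ppages; refcounts: pp0:2 pp1:1 pp2:1 pp3:1 pp4:1
Op 5: fork(P1) -> P2. 5 ppages; refcounts: pp0:3 pp1:2 pp2:1 pp3:2 pp4:1
P0: v1 -> pp4 = 140
P1: v1 -> pp1 = 48
P2: v1 -> pp1 = 48

Answer: 140 48 48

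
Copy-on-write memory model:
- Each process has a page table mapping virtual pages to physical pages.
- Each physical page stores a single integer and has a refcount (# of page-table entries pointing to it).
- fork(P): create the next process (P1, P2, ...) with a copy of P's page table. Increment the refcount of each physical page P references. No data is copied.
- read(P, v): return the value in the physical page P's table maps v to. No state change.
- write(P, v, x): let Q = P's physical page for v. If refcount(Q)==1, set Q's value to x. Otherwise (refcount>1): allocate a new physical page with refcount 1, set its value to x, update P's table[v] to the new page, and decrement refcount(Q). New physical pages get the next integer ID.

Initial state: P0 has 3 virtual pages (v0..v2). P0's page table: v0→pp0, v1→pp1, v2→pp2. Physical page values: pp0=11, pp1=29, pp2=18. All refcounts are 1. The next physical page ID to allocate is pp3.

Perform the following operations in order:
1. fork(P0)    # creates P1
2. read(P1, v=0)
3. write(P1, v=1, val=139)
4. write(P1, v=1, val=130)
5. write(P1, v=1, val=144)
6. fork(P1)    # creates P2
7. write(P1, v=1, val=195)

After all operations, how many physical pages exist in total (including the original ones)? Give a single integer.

Op 1: fork(P0) -> P1. 3 ppages; refcounts: pp0:2 pp1:2 pp2:2
Op 2: read(P1, v0) -> 11. No state change.
Op 3: write(P1, v1, 139). refcount(pp1)=2>1 -> COPY to pp3. 4 ppages; refcounts: pp0:2 pp1:1 pp2:2 pp3:1
Op 4: write(P1, v1, 130). refcount(pp3)=1 -> write in place. 4 ppages; refcounts: pp0:2 pp1:1 pp2:2 pp3:1
Op 5: write(P1, v1, 144). refcount(pp3)=1 -> write in place. 4 ppages; refcounts: pp0:2 pp1:1 pp2:2 pp3:1
Op 6: fork(P1) -> P2. 4 ppages; refcounts: pp0:3 pp1:1 pp2:3 pp3:2
Op 7: write(P1, v1, 195). refcount(pp3)=2>1 -> COPY to pp4. 5 ppages; refcounts: pp0:3 pp1:1 pp2:3 pp3:1 pp4:1

Answer: 5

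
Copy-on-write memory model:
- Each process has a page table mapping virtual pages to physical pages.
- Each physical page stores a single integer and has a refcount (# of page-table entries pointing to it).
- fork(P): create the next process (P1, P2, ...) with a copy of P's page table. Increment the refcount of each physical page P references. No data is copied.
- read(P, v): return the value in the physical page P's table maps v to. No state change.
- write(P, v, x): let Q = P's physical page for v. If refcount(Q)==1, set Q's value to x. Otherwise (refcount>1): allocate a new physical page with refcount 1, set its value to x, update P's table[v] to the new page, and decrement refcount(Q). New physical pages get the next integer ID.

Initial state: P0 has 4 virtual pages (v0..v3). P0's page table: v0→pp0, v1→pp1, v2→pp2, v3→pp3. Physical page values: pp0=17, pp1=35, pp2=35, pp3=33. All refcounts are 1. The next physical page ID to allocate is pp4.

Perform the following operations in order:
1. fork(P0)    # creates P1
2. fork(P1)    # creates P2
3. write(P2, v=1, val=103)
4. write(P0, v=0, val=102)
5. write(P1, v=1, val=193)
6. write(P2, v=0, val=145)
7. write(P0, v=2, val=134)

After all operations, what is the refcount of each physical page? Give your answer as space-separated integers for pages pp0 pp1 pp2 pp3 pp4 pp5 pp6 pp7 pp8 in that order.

Op 1: fork(P0) -> P1. 4 ppages; refcounts: pp0:2 pp1:2 pp2:2 pp3:2
Op 2: fork(P1) -> P2. 4 ppages; refcounts: pp0:3 pp1:3 pp2:3 pp3:3
Op 3: write(P2, v1, 103). refcount(pp1)=3>1 -> COPY to pp4. 5 ppages; refcounts: pp0:3 pp1:2 pp2:3 pp3:3 pp4:1
Op 4: write(P0, v0, 102). refcount(pp0)=3>1 -> COPY to pp5. 6 ppages; refcounts: pp0:2 pp1:2 pp2:3 pp3:3 pp4:1 pp5:1
Op 5: write(P1, v1, 193). refcount(pp1)=2>1 -> COPY to pp6. 7 ppages; refcounts: pp0:2 pp1:1 pp2:3 pp3:3 pp4:1 pp5:1 pp6:1
Op 6: write(P2, v0, 145). refcount(pp0)=2>1 -> COPY to pp7. 8 ppages; refcounts: pp0:1 pp1:1 pp2:3 pp3:3 pp4:1 pp5:1 pp6:1 pp7:1
Op 7: write(P0, v2, 134). refcount(pp2)=3>1 -> COPY to pp8. 9 ppages; refcounts: pp0:1 pp1:1 pp2:2 pp3:3 pp4:1 pp5:1 pp6:1 pp7:1 pp8:1

Answer: 1 1 2 3 1 1 1 1 1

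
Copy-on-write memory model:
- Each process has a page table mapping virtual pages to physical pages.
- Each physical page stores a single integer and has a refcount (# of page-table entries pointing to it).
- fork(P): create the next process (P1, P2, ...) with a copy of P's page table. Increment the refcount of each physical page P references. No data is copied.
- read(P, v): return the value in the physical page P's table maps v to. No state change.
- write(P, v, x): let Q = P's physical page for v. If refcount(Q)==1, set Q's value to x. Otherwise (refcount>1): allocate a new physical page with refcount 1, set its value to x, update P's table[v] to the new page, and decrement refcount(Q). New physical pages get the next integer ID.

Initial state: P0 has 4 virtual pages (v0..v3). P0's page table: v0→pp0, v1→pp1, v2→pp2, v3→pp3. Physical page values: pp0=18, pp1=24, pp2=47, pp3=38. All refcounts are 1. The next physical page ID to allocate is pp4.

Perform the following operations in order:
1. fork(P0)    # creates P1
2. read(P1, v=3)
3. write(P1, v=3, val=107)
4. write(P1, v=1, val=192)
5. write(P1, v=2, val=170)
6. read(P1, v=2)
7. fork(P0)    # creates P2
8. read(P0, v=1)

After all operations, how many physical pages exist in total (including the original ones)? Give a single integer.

Op 1: fork(P0) -> P1. 4 ppages; refcounts: pp0:2 pp1:2 pp2:2 pp3:2
Op 2: read(P1, v3) -> 38. No state change.
Op 3: write(P1, v3, 107). refcount(pp3)=2>1 -> COPY to pp4. 5 ppages; refcounts: pp0:2 pp1:2 pp2:2 pp3:1 pp4:1
Op 4: write(P1, v1, 192). refcount(pp1)=2>1 -> COPY to pp5. 6 ppages; refcounts: pp0:2 pp1:1 pp2:2 pp3:1 pp4:1 pp5:1
Op 5: write(P1, v2, 170). refcount(pp2)=2>1 -> COPY to pp6. 7 ppages; refcounts: pp0:2 pp1:1 pp2:1 pp3:1 pp4:1 pp5:1 pp6:1
Op 6: read(P1, v2) -> 170. No state change.
Op 7: fork(P0) -> P2. 7 ppages; refcounts: pp0:3 pp1:2 pp2:2 pp3:2 pp4:1 pp5:1 pp6:1
Op 8: read(P0, v1) -> 24. No state change.

Answer: 7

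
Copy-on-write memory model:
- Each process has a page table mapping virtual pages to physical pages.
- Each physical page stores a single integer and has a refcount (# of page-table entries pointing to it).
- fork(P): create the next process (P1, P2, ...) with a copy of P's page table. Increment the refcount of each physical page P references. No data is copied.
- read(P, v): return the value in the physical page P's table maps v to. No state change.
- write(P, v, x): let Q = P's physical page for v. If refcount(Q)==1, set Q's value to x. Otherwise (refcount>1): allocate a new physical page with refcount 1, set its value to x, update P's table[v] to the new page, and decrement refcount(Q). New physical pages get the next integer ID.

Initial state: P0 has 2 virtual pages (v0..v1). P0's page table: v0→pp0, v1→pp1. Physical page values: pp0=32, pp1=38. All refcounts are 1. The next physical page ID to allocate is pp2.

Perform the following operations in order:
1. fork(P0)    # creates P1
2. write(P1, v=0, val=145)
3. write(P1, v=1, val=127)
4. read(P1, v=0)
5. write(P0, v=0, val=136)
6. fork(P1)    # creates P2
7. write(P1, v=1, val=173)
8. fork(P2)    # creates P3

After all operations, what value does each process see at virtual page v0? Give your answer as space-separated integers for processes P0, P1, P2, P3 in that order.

Op 1: fork(P0) -> P1. 2 ppages; refcounts: pp0:2 pp1:2
Op 2: write(P1, v0, 145). refcount(pp0)=2>1 -> COPY to pp2. 3 ppages; refcounts: pp0:1 pp1:2 pp2:1
Op 3: write(P1, v1, 127). refcount(pp1)=2>1 -> COPY to pp3. 4 ppages; refcounts: pp0:1 pp1:1 pp2:1 pp3:1
Op 4: read(P1, v0) -> 145. No state change.
Op 5: write(P0, v0, 136). refcount(pp0)=1 -> write in place. 4 ppages; refcounts: pp0:1 pp1:1 pp2:1 pp3:1
Op 6: fork(P1) -> P2. 4 ppages; refcounts: pp0:1 pp1:1 pp2:2 pp3:2
Op 7: write(P1, v1, 173). refcount(pp3)=2>1 -> COPY to pp4. 5 ppages; refcounts: pp0:1 pp1:1 pp2:2 pp3:1 pp4:1
Op 8: fork(P2) -> P3. 5 ppages; refcounts: pp0:1 pp1:1 pp2:3 pp3:2 pp4:1
P0: v0 -> pp0 = 136
P1: v0 -> pp2 = 145
P2: v0 -> pp2 = 145
P3: v0 -> pp2 = 145

Answer: 136 145 145 145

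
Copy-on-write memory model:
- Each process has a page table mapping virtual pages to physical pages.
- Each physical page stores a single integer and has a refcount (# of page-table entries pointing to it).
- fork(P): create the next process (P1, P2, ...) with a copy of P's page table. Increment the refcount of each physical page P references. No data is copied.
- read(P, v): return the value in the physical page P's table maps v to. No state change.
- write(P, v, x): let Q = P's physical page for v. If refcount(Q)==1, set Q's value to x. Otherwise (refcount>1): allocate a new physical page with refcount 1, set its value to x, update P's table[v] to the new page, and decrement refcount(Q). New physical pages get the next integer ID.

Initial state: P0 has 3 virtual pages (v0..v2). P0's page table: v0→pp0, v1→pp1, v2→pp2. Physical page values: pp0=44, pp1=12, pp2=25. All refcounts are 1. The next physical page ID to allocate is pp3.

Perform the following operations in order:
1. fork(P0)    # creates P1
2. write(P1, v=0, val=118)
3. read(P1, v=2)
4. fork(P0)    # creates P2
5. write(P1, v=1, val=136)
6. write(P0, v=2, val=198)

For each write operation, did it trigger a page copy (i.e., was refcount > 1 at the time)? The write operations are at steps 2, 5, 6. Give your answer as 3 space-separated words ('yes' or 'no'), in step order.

Op 1: fork(P0) -> P1. 3 ppages; refcounts: pp0:2 pp1:2 pp2:2
Op 2: write(P1, v0, 118). refcount(pp0)=2>1 -> COPY to pp3. 4 ppages; refcounts: pp0:1 pp1:2 pp2:2 pp3:1
Op 3: read(P1, v2) -> 25. No state change.
Op 4: fork(P0) -> P2. 4 ppages; refcounts: pp0:2 pp1:3 pp2:3 pp3:1
Op 5: write(P1, v1, 136). refcount(pp1)=3>1 -> COPY to pp4. 5 ppages; refcounts: pp0:2 pp1:2 pp2:3 pp3:1 pp4:1
Op 6: write(P0, v2, 198). refcount(pp2)=3>1 -> COPY to pp5. 6 ppages; refcounts: pp0:2 pp1:2 pp2:2 pp3:1 pp4:1 pp5:1

yes yes yes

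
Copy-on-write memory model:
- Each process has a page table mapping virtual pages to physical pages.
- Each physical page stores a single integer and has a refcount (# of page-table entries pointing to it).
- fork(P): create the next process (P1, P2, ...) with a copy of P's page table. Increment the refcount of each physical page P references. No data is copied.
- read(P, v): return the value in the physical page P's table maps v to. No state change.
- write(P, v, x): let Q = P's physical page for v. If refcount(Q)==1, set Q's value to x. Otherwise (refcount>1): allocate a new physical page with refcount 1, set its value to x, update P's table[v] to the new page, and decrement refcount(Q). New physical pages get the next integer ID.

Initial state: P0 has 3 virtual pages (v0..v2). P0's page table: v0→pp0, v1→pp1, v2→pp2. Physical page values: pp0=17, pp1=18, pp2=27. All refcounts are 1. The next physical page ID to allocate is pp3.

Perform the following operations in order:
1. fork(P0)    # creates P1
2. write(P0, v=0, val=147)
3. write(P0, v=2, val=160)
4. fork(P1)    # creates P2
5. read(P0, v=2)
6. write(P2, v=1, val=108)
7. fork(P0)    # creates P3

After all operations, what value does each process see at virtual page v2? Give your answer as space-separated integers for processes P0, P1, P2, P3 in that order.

Op 1: fork(P0) -> P1. 3 ppages; refcounts: pp0:2 pp1:2 pp2:2
Op 2: write(P0, v0, 147). refcount(pp0)=2>1 -> COPY to pp3. 4 ppages; refcounts: pp0:1 pp1:2 pp2:2 pp3:1
Op 3: write(P0, v2, 160). refcount(pp2)=2>1 -> COPY to pp4. 5 ppages; refcounts: pp0:1 pp1:2 pp2:1 pp3:1 pp4:1
Op 4: fork(P1) -> P2. 5 ppages; refcounts: pp0:2 pp1:3 pp2:2 pp3:1 pp4:1
Op 5: read(P0, v2) -> 160. No state change.
Op 6: write(P2, v1, 108). refcount(pp1)=3>1 -> COPY to pp5. 6 ppages; refcounts: pp0:2 pp1:2 pp2:2 pp3:1 pp4:1 pp5:1
Op 7: fork(P0) -> P3. 6 ppages; refcounts: pp0:2 pp1:3 pp2:2 pp3:2 pp4:2 pp5:1
P0: v2 -> pp4 = 160
P1: v2 -> pp2 = 27
P2: v2 -> pp2 = 27
P3: v2 -> pp4 = 160

Answer: 160 27 27 160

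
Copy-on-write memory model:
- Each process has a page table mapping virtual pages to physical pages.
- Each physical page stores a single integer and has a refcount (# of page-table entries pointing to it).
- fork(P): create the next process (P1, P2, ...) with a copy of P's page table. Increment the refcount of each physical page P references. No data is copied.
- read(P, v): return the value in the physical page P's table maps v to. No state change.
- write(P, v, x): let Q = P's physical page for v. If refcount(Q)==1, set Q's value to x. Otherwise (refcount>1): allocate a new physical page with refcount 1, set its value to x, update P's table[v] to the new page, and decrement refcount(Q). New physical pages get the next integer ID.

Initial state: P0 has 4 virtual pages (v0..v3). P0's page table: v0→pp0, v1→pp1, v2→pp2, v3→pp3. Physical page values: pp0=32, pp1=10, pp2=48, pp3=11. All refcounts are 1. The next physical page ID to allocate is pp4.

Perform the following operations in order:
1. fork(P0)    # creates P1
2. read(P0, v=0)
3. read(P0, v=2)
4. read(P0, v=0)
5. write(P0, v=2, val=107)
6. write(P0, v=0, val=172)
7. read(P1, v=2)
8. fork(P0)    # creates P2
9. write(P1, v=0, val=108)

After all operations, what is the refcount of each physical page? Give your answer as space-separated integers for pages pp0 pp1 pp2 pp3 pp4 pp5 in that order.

Op 1: fork(P0) -> P1. 4 ppages; refcounts: pp0:2 pp1:2 pp2:2 pp3:2
Op 2: read(P0, v0) -> 32. No state change.
Op 3: read(P0, v2) -> 48. No state change.
Op 4: read(P0, v0) -> 32. No state change.
Op 5: write(P0, v2, 107). refcount(pp2)=2>1 -> COPY to pp4. 5 ppages; refcounts: pp0:2 pp1:2 pp2:1 pp3:2 pp4:1
Op 6: write(P0, v0, 172). refcount(pp0)=2>1 -> COPY to pp5. 6 ppages; refcounts: pp0:1 pp1:2 pp2:1 pp3:2 pp4:1 pp5:1
Op 7: read(P1, v2) -> 48. No state change.
Op 8: fork(P0) -> P2. 6 ppages; refcounts: pp0:1 pp1:3 pp2:1 pp3:3 pp4:2 pp5:2
Op 9: write(P1, v0, 108). refcount(pp0)=1 -> write in place. 6 ppages; refcounts: pp0:1 pp1:3 pp2:1 pp3:3 pp4:2 pp5:2

Answer: 1 3 1 3 2 2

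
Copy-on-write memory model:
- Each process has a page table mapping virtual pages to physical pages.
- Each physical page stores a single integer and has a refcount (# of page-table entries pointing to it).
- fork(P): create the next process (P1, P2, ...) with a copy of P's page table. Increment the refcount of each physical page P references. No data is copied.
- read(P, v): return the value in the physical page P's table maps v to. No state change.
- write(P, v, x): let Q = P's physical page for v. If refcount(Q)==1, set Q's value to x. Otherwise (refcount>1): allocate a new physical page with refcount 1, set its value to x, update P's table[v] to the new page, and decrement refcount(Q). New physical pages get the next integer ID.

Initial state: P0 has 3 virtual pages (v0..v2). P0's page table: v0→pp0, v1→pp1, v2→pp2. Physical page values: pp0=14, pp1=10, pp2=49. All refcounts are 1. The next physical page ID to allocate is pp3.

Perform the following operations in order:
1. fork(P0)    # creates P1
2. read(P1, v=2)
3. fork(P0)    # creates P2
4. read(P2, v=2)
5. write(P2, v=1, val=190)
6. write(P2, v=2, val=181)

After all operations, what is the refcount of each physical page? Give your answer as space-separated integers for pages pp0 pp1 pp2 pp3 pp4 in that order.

Op 1: fork(P0) -> P1. 3 ppages; refcounts: pp0:2 pp1:2 pp2:2
Op 2: read(P1, v2) -> 49. No state change.
Op 3: fork(P0) -> P2. 3 ppages; refcounts: pp0:3 pp1:3 pp2:3
Op 4: read(P2, v2) -> 49. No state change.
Op 5: write(P2, v1, 190). refcount(pp1)=3>1 -> COPY to pp3. 4 ppages; refcounts: pp0:3 pp1:2 pp2:3 pp3:1
Op 6: write(P2, v2, 181). refcount(pp2)=3>1 -> COPY to pp4. 5 ppages; refcounts: pp0:3 pp1:2 pp2:2 pp3:1 pp4:1

Answer: 3 2 2 1 1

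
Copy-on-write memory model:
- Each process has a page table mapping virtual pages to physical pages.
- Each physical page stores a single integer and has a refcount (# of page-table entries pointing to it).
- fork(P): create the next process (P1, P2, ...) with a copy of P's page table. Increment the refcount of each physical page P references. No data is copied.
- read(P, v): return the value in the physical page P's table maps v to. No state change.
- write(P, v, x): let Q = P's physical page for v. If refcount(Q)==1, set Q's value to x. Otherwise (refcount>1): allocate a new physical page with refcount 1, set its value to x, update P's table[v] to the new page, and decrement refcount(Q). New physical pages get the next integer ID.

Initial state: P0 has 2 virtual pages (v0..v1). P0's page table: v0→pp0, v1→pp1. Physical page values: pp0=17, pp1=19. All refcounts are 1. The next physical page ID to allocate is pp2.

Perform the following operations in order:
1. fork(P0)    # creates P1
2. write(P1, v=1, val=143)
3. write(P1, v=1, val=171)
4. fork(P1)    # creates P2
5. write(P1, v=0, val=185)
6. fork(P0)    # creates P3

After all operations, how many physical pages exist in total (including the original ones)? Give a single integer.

Op 1: fork(P0) -> P1. 2 ppages; refcounts: pp0:2 pp1:2
Op 2: write(P1, v1, 143). refcount(pp1)=2>1 -> COPY to pp2. 3 ppages; refcounts: pp0:2 pp1:1 pp2:1
Op 3: write(P1, v1, 171). refcount(pp2)=1 -> write in place. 3 ppages; refcounts: pp0:2 pp1:1 pp2:1
Op 4: fork(P1) -> P2. 3 ppages; refcounts: pp0:3 pp1:1 pp2:2
Op 5: write(P1, v0, 185). refcount(pp0)=3>1 -> COPY to pp3. 4 ppages; refcounts: pp0:2 pp1:1 pp2:2 pp3:1
Op 6: fork(P0) -> P3. 4 ppages; refcounts: pp0:3 pp1:2 pp2:2 pp3:1

Answer: 4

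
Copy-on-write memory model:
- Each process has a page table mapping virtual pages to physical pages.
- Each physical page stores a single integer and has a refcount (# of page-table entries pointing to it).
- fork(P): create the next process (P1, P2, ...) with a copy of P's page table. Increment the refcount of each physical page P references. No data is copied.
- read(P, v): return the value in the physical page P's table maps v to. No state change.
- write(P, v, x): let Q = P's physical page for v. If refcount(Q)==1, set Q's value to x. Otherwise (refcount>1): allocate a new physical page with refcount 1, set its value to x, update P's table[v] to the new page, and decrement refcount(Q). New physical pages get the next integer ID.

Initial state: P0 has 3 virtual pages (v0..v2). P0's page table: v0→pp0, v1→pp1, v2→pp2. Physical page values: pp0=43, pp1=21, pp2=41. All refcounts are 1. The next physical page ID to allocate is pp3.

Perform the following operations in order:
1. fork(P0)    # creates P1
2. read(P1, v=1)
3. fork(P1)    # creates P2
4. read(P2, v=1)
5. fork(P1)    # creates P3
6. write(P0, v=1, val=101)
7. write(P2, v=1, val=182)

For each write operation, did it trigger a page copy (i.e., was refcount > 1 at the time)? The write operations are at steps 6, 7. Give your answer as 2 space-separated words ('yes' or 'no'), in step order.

Op 1: fork(P0) -> P1. 3 ppages; refcounts: pp0:2 pp1:2 pp2:2
Op 2: read(P1, v1) -> 21. No state change.
Op 3: fork(P1) -> P2. 3 ppages; refcounts: pp0:3 pp1:3 pp2:3
Op 4: read(P2, v1) -> 21. No state change.
Op 5: fork(P1) -> P3. 3 ppages; refcounts: pp0:4 pp1:4 pp2:4
Op 6: write(P0, v1, 101). refcount(pp1)=4>1 -> COPY to pp3. 4 ppages; refcounts: pp0:4 pp1:3 pp2:4 pp3:1
Op 7: write(P2, v1, 182). refcount(pp1)=3>1 -> COPY to pp4. 5 ppages; refcounts: pp0:4 pp1:2 pp2:4 pp3:1 pp4:1

yes yes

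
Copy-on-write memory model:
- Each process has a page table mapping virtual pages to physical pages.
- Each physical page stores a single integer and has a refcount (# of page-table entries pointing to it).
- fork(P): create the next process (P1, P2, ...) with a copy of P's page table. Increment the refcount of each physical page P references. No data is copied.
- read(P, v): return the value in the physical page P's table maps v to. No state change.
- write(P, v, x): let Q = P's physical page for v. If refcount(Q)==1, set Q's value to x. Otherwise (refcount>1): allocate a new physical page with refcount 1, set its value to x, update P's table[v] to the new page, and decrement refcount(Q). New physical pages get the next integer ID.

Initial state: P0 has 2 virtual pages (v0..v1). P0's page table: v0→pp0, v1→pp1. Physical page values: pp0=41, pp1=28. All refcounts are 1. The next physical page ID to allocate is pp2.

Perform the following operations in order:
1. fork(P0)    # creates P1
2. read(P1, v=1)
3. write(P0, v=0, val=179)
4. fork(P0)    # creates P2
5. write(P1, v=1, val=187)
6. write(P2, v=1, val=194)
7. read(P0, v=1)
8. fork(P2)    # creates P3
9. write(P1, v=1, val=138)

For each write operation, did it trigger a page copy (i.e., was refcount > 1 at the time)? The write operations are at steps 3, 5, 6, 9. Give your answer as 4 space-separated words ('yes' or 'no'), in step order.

Op 1: fork(P0) -> P1. 2 ppages; refcounts: pp0:2 pp1:2
Op 2: read(P1, v1) -> 28. No state change.
Op 3: write(P0, v0, 179). refcount(pp0)=2>1 -> COPY to pp2. 3 ppages; refcounts: pp0:1 pp1:2 pp2:1
Op 4: fork(P0) -> P2. 3 ppages; refcounts: pp0:1 pp1:3 pp2:2
Op 5: write(P1, v1, 187). refcount(pp1)=3>1 -> COPY to pp3. 4 ppages; refcounts: pp0:1 pp1:2 pp2:2 pp3:1
Op 6: write(P2, v1, 194). refcount(pp1)=2>1 -> COPY to pp4. 5 ppages; refcounts: pp0:1 pp1:1 pp2:2 pp3:1 pp4:1
Op 7: read(P0, v1) -> 28. No state change.
Op 8: fork(P2) -> P3. 5 ppages; refcounts: pp0:1 pp1:1 pp2:3 pp3:1 pp4:2
Op 9: write(P1, v1, 138). refcount(pp3)=1 -> write in place. 5 ppages; refcounts: pp0:1 pp1:1 pp2:3 pp3:1 pp4:2

yes yes yes no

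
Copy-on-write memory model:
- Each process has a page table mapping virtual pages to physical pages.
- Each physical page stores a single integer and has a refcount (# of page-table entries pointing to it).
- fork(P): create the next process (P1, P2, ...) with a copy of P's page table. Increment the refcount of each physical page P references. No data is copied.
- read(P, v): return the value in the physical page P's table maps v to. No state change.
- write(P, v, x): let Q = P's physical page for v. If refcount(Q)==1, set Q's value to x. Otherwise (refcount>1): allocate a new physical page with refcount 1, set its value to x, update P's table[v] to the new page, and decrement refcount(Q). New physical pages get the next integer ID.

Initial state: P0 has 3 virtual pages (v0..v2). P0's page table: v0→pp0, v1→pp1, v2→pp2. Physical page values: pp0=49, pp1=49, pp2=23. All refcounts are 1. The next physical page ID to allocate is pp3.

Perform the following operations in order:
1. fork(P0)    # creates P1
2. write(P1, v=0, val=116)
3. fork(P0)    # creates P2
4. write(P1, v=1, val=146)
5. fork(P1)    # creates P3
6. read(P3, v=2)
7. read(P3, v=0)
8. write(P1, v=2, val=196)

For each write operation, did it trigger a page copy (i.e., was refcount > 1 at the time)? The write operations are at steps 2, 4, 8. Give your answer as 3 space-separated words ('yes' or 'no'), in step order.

Op 1: fork(P0) -> P1. 3 ppages; refcounts: pp0:2 pp1:2 pp2:2
Op 2: write(P1, v0, 116). refcount(pp0)=2>1 -> COPY to pp3. 4 ppages; refcounts: pp0:1 pp1:2 pp2:2 pp3:1
Op 3: fork(P0) -> P2. 4 ppages; refcounts: pp0:2 pp1:3 pp2:3 pp3:1
Op 4: write(P1, v1, 146). refcount(pp1)=3>1 -> COPY to pp4. 5 ppages; refcounts: pp0:2 pp1:2 pp2:3 pp3:1 pp4:1
Op 5: fork(P1) -> P3. 5 ppages; refcounts: pp0:2 pp1:2 pp2:4 pp3:2 pp4:2
Op 6: read(P3, v2) -> 23. No state change.
Op 7: read(P3, v0) -> 116. No state change.
Op 8: write(P1, v2, 196). refcount(pp2)=4>1 -> COPY to pp5. 6 ppages; refcounts: pp0:2 pp1:2 pp2:3 pp3:2 pp4:2 pp5:1

yes yes yes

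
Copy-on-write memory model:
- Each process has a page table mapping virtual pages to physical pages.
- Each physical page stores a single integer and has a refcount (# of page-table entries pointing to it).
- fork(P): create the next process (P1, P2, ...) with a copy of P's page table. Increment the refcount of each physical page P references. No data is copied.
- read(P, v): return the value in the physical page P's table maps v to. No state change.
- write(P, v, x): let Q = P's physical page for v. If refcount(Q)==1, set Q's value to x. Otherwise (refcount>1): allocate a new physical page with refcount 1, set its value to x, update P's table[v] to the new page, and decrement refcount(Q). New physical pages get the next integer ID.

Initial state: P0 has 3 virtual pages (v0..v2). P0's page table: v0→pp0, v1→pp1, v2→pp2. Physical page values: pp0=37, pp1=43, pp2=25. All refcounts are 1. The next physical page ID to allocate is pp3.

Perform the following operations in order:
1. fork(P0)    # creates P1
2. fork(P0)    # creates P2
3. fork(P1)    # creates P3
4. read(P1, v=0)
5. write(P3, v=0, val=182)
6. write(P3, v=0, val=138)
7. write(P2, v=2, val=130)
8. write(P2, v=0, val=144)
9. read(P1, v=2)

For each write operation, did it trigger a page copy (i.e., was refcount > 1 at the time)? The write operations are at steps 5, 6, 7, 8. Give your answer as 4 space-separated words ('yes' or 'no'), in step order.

Op 1: fork(P0) -> P1. 3 ppages; refcounts: pp0:2 pp1:2 pp2:2
Op 2: fork(P0) -> P2. 3 ppages; refcounts: pp0:3 pp1:3 pp2:3
Op 3: fork(P1) -> P3. 3 ppages; refcounts: pp0:4 pp1:4 pp2:4
Op 4: read(P1, v0) -> 37. No state change.
Op 5: write(P3, v0, 182). refcount(pp0)=4>1 -> COPY to pp3. 4 ppages; refcounts: pp0:3 pp1:4 pp2:4 pp3:1
Op 6: write(P3, v0, 138). refcount(pp3)=1 -> write in place. 4 ppages; refcounts: pp0:3 pp1:4 pp2:4 pp3:1
Op 7: write(P2, v2, 130). refcount(pp2)=4>1 -> COPY to pp4. 5 ppages; refcounts: pp0:3 pp1:4 pp2:3 pp3:1 pp4:1
Op 8: write(P2, v0, 144). refcount(pp0)=3>1 -> COPY to pp5. 6 ppages; refcounts: pp0:2 pp1:4 pp2:3 pp3:1 pp4:1 pp5:1
Op 9: read(P1, v2) -> 25. No state change.

yes no yes yes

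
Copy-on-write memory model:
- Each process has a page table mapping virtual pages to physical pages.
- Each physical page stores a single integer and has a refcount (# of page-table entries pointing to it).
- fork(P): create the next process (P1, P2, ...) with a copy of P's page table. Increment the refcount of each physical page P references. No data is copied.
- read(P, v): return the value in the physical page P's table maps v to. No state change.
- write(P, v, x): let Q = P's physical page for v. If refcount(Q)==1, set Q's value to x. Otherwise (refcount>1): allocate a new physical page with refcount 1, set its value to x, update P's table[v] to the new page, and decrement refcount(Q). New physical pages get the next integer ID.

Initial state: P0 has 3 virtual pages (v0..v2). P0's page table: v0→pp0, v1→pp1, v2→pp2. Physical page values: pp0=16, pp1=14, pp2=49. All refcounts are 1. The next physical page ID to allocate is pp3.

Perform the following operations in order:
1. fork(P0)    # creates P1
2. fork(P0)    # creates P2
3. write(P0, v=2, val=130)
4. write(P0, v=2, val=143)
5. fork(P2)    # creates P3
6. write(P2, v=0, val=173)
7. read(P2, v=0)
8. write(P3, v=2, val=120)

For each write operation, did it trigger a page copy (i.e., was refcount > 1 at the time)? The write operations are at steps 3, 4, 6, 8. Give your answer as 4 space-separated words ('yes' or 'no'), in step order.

Op 1: fork(P0) -> P1. 3 ppages; refcounts: pp0:2 pp1:2 pp2:2
Op 2: fork(P0) -> P2. 3 ppages; refcounts: pp0:3 pp1:3 pp2:3
Op 3: write(P0, v2, 130). refcount(pp2)=3>1 -> COPY to pp3. 4 ppages; refcounts: pp0:3 pp1:3 pp2:2 pp3:1
Op 4: write(P0, v2, 143). refcount(pp3)=1 -> write in place. 4 ppages; refcounts: pp0:3 pp1:3 pp2:2 pp3:1
Op 5: fork(P2) -> P3. 4 ppages; refcounts: pp0:4 pp1:4 pp2:3 pp3:1
Op 6: write(P2, v0, 173). refcount(pp0)=4>1 -> COPY to pp4. 5 ppages; refcounts: pp0:3 pp1:4 pp2:3 pp3:1 pp4:1
Op 7: read(P2, v0) -> 173. No state change.
Op 8: write(P3, v2, 120). refcount(pp2)=3>1 -> COPY to pp5. 6 ppages; refcounts: pp0:3 pp1:4 pp2:2 pp3:1 pp4:1 pp5:1

yes no yes yes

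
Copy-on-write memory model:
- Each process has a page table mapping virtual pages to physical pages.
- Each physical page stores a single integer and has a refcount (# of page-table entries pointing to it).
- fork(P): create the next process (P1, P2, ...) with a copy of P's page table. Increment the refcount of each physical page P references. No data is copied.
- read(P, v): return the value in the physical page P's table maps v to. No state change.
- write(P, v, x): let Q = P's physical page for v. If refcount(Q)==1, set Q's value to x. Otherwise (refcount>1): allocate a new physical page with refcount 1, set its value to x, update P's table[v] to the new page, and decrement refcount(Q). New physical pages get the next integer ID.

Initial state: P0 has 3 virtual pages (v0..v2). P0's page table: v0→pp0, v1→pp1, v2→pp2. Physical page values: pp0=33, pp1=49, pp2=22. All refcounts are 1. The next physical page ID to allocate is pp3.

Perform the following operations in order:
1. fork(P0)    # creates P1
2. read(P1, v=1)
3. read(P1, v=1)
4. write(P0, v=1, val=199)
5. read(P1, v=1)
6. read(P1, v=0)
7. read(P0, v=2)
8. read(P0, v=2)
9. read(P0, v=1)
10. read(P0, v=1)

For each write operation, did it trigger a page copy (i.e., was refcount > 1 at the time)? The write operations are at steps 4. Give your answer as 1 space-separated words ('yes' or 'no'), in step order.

Op 1: fork(P0) -> P1. 3 ppages; refcounts: pp0:2 pp1:2 pp2:2
Op 2: read(P1, v1) -> 49. No state change.
Op 3: read(P1, v1) -> 49. No state change.
Op 4: write(P0, v1, 199). refcount(pp1)=2>1 -> COPY to pp3. 4 ppages; refcounts: pp0:2 pp1:1 pp2:2 pp3:1
Op 5: read(P1, v1) -> 49. No state change.
Op 6: read(P1, v0) -> 33. No state change.
Op 7: read(P0, v2) -> 22. No state change.
Op 8: read(P0, v2) -> 22. No state change.
Op 9: read(P0, v1) -> 199. No state change.
Op 10: read(P0, v1) -> 199. No state change.

yes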